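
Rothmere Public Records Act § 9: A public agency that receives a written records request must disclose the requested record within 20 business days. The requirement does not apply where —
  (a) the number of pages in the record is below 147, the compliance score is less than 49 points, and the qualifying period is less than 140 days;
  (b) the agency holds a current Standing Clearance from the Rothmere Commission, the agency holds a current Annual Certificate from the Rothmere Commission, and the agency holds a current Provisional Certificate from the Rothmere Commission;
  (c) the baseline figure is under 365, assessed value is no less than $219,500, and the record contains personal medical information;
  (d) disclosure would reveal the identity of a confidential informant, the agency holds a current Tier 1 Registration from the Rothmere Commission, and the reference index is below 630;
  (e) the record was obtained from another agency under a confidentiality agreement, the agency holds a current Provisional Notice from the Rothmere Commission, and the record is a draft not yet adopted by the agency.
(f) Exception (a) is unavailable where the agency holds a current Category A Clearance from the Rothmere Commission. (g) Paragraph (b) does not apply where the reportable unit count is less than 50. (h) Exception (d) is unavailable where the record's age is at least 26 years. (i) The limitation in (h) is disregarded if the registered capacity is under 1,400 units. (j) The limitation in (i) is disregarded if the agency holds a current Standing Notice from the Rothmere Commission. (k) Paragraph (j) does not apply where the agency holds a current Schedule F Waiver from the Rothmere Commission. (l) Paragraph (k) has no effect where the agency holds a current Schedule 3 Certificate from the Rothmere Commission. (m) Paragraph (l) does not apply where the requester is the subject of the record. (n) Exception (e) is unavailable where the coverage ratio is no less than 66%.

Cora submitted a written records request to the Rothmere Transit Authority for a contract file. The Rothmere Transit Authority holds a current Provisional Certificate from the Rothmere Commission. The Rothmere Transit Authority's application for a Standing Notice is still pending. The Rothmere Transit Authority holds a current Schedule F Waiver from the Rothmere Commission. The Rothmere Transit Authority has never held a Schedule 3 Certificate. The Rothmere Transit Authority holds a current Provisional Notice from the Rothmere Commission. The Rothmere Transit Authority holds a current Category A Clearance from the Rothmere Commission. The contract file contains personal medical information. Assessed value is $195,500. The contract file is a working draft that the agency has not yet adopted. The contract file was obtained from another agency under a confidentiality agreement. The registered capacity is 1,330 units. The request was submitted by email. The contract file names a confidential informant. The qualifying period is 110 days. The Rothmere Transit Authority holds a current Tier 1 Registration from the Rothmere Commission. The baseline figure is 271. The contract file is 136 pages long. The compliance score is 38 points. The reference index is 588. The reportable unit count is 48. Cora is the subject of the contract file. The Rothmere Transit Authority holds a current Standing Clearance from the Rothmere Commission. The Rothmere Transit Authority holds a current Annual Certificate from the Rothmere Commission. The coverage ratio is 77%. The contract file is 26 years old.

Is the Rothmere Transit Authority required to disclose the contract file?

No — exception (d) applies; the Rothmere Transit Authority is not required to disclose the contract file.

All of (a)'s requirements are met (the number of pages in the record is 136, below the 147 limit; the compliance score is 38 points, less than the 49 points limit; the qualifying period is 110 days, less than the 140 days limit). Turning to paragraph (f): (f) is engaged — a current Category A Clearance is held. Exception (a) does not apply.
Exception (b): a current Standing Clearance is held; a current Annual Certificate is held; a current Provisional Certificate is held — every condition holds. However, paragraph (g) must be considered: (g) is triggered — the reportable unit count is 48, less than the 50 limit. Exception (b) does not apply.
Exception (c) fails — assessed value is $195,500, short of $219,500.
All of (d)'s requirements are met (the contract file names a confidential informant; a current Tier 1 Registration is held; the reference index is 588, below the 630 limit). Under paragraphs (h)–(m): (h) is engaged (the record's age is 26 years, meeting the 26 years threshold), but is overridden by (i): (i) is triggered — the registered capacity is 1,330 units, under the 1,400 units limit. (j), which would lift (i), is not triggered — the Standing Notice is not current. So (d) applies.
Exception (e) is satisfied on its face — the contract file was obtained under a confidentiality agreement; a current Provisional Notice is held; the contract file is an unadopted draft. However, paragraph (n) must be considered: (n) operates against (e): the coverage ratio is 77%, meeting the 66% threshold. So (e) is unavailable.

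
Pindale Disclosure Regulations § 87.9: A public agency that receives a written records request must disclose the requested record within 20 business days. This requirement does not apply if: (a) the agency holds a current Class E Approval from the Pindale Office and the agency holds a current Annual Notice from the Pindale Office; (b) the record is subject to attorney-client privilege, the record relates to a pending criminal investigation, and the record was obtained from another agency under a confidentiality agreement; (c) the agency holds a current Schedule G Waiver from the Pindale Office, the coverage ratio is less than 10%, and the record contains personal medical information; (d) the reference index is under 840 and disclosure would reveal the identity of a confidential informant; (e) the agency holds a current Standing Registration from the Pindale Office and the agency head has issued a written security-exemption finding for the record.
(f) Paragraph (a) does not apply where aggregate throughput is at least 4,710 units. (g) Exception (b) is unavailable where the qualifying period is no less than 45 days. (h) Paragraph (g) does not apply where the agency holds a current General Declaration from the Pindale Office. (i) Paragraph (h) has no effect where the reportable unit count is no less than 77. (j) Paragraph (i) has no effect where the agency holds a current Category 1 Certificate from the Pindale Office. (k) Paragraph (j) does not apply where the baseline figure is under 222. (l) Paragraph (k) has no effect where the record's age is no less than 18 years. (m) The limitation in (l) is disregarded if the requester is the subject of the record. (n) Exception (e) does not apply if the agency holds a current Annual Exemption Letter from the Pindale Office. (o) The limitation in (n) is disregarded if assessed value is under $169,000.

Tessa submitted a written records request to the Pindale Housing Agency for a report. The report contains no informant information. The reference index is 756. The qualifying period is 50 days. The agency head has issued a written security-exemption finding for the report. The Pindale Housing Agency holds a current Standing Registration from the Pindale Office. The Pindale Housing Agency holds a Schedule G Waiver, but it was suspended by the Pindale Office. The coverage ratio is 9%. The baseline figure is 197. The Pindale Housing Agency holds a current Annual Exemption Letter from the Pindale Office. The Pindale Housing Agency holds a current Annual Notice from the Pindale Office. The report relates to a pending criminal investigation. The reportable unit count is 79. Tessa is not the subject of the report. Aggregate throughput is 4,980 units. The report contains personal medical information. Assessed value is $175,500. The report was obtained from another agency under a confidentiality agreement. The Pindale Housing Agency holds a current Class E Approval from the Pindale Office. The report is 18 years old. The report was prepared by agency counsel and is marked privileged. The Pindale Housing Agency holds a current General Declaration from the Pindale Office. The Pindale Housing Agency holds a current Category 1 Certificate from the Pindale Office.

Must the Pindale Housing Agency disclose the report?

No — exception (b) applies; the Pindale Housing Agency is not required to disclose the report.

Exception (a)'s conditions are all satisfied: a current Class E Approval is held; a current Annual Notice is held. But applying paragraph (f): (f) is triggered — aggregate throughput is 4,980 units, meeting the 4,710 units threshold. Exception (a) does not apply.
Exception (b)'s conditions are all satisfied: the report is privileged; the report relates to a pending investigation; the report was obtained under a confidentiality agreement. As to paragraphs (g)–(m): (g) is engaged (the qualifying period is 50 days, meeting the 45 days threshold), but is itself disapplied by (h): (h) operates against (g): a current General Declaration is held. (i) operates (the reportable unit count is 79, meeting the 77 threshold), but is set aside by (j): (j) operates against (i): a current Category 1 Certificate is held. (k) would limit (j) — the baseline figure is 197, under the 222 limit — but (l) sets (k) aside: (l) operates — the record's age is 18 years, meeting the 18 years threshold. (m), which would lift (l), is inapplicable — Tessa is not the subject of the report. Exception (b) stands.
Exception (c) requires that the agency holds a current Schedule G Waiver from the Pindale Office; but the Schedule G Waiver is not current, so (c) is unavailable.
Exception (d) requires that disclosure would reveal the identity of a confidential informant; but the report contains no informant information, so (d) is unavailable.
All of (e)'s requirements are met (a current Standing Registration is held; a written security-exemption finding has been issued). But applying paragraphs (n)–(o): (n) operates — a current Annual Exemption Letter is held. (o) is not triggered (assessed value is $175,500, not under $169,000), so (n) stands. (e) is therefore removed.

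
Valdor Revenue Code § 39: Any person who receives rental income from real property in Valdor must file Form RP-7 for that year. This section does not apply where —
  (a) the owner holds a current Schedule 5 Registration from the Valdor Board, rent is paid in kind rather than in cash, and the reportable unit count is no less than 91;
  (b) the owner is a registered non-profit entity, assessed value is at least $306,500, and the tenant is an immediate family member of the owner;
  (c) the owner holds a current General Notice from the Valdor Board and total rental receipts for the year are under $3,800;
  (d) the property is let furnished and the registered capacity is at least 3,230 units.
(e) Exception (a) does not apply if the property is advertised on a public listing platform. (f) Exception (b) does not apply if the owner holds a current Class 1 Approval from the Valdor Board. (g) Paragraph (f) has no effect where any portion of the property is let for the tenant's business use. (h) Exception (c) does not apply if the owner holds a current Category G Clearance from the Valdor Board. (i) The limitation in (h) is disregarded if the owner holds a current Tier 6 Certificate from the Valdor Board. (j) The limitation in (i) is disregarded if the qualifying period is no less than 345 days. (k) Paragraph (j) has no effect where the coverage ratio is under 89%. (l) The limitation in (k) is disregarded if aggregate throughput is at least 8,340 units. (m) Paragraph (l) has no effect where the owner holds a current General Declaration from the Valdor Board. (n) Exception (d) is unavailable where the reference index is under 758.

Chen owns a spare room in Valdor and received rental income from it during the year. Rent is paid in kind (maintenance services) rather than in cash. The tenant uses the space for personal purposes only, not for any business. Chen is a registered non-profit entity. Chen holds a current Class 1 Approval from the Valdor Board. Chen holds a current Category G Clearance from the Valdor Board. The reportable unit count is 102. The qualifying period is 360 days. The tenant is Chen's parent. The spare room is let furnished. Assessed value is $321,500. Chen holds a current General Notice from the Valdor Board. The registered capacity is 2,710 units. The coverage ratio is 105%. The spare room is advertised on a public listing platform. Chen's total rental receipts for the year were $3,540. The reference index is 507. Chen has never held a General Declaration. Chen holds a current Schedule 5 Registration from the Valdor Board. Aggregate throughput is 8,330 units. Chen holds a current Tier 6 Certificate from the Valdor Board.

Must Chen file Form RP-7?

Yes — Chen must file Form RP-7.

Exception (a): a current Schedule 5 Registration is held; rent is paid in kind; the reportable unit count is 102, meeting the 91 threshold — every condition holds. Turning to paragraph (e): (e) operates against (a): the property is publicly advertised. Exception (a) does not apply.
Exception (b) is satisfied on its face — Chen is a registered non-profit; assessed value is $321,500, meeting the $306,500 threshold; the tenant is an immediate family member. However, paragraphs (f)–(g) must be considered: (f) applies — a current Class 1 Approval is held. (g) is not engaged (the space is used for personal purposes only), so (f) stands. Exception (b) does not apply.
Exception (c)'s conditions are all satisfied: a current General Notice is held; total rental receipts for the year are $3,540, under the $3,800 limit. However, paragraphs (h)–(m) must be considered: (h) operates against (c): a current Category G Clearance is held. (i) would limit (h) — a current Tier 6 Certificate is held — but (j) sets (i) aside: (j) operates against (i): the qualifying period is 360 days, meeting the 345 days threshold. (k), which would lift (j), is not triggered — the coverage ratio is 105%, not under 89%. So (c) is unavailable.
Exception (d) does not apply: the registered capacity is 2,710 units, short of 3,230 units.
Every exception is unavailable, so the rule governs.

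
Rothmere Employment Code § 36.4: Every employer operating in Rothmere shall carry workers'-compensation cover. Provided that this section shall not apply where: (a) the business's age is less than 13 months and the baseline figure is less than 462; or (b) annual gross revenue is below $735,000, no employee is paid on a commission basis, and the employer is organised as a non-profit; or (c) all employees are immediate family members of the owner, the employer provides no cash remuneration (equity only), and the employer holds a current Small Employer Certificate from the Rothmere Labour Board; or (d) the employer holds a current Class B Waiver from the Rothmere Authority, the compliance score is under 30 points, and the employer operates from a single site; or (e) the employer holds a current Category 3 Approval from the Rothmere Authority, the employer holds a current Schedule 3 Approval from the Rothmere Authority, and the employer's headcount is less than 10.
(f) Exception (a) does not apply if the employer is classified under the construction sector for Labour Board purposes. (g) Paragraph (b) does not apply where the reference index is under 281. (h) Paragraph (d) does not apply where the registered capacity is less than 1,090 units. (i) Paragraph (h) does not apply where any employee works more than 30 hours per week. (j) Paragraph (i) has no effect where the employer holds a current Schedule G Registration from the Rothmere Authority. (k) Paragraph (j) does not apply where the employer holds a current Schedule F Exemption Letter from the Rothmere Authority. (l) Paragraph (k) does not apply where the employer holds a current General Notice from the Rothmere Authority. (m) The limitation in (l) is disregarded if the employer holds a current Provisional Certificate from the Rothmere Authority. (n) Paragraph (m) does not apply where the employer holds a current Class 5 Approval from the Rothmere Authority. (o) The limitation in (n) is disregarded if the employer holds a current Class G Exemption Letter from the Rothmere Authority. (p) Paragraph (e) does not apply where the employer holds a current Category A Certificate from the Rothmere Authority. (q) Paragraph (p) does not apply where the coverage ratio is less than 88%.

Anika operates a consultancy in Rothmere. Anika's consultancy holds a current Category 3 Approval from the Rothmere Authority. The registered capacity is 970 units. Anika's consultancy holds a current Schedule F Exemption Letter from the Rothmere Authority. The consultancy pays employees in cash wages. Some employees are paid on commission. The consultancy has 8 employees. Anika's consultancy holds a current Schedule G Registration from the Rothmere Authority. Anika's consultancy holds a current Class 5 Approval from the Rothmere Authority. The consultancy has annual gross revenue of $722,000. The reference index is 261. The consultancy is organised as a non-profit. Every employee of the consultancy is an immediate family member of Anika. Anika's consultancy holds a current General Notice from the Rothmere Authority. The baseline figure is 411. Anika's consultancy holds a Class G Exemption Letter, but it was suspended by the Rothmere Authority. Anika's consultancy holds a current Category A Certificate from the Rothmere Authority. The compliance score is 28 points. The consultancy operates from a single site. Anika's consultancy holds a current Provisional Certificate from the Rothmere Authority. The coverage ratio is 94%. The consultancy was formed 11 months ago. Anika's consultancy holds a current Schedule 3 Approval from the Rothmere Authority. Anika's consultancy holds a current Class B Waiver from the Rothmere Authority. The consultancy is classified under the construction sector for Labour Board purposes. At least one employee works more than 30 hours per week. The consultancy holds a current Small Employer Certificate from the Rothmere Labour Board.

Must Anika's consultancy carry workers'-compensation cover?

Yes — Anika's consultancy must carry workers'-compensation cover.

Exception (a) is satisfied on its face — the business's age is 11 months, less than the 13 months limit; the baseline figure is 411, less than the 462 limit. Turning to paragraph (f): (f) operates against (a): the consultancy is classified under the construction sector. Exception (a) does not apply.
Exception (b) does not apply: some employees are paid on commission.
Exception (c) does not apply: employees are paid cash wages.
Exception (d)'s conditions are all satisfied: a current Class B Waiver is held; the compliance score is 28 points, under the 30 points limit; the employer operates from a single site. However, paragraphs (h)–(o) must be considered: (h) operates — the registered capacity is 970 units, less than the 1,090 units limit. (i) is engaged (at least one employee exceeds 30 hours/week), but is set aside by (j): (j) operates — a current Schedule G Registration is held. (k) would limit (j) — a current Schedule F Exemption Letter is held — but (l) sets (k) aside: (l) operates against (k): a current General Notice is held. (m) would limit (l) — a current Provisional Certificate is held — but (n) sets (m) aside: (n) applies — a current Class 5 Approval is held. (o) is inapplicable (there is no Class G Exemption Letter in force), so (n) stands. (d) is therefore removed.
All of (e)'s requirements are met (a current Category 3 Approval is held; a current Schedule 3 Approval is held; the employer's headcount is 8, less than the 10 limit). Turning to paragraphs (p)–(q): (p) operates against (e): a current Category A Certificate is held. (q) does not operate here (the coverage ratio is 94%, not less than 88%), so (p) stands. Exception (e) does not apply.
No exception is made out. Anika's consultancy falls within the general rule.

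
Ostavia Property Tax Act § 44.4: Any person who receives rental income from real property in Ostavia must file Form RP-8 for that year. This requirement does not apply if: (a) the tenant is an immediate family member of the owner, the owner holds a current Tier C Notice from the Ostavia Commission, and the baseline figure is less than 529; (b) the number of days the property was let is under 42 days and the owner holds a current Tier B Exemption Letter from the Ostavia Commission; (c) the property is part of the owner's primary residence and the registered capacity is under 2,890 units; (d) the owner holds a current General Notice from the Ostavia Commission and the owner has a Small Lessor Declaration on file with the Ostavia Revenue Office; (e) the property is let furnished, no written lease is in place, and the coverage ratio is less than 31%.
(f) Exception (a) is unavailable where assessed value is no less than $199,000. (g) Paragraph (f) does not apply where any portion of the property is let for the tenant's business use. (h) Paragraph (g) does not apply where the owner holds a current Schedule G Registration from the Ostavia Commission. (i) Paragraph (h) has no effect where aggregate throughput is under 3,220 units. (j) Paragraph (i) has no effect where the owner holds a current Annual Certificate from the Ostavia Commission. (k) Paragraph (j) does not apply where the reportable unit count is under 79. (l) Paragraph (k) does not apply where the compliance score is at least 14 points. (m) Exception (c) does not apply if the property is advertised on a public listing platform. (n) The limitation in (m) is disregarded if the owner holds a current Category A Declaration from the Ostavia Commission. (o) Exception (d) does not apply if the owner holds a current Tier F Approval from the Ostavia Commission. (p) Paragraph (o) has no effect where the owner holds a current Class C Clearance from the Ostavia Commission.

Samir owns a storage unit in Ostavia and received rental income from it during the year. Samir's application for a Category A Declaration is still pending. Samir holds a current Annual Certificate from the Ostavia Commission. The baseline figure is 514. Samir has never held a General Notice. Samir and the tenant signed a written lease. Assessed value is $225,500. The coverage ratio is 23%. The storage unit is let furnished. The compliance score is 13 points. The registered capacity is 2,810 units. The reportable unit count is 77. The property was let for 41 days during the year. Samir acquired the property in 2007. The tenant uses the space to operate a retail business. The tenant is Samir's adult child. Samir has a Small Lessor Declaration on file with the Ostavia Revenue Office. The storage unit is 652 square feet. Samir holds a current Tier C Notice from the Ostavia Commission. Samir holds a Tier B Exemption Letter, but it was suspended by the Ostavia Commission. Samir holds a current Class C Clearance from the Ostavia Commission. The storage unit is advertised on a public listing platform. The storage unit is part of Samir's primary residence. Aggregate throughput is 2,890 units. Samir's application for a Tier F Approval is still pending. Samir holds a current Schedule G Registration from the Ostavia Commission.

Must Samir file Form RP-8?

Exception (a) is satisfied on its face — the tenant is an immediate family member; a current Tier C Notice is held; the baseline figure is 514, less than the 529 limit. Considering the limiting provisions: (f) applies (assessed value is $225,500, meeting the $199,000 threshold), but is itself disapplied by (g): (g) operates against (f): the space is let for business use. (h) would limit (g) — a current Schedule G Registration is held — but (i) sets (h) aside: (i) is engaged — aggregate throughput is 2,890 units, under the 3,220 units limit. (j) would limit (i) — a current Annual Certificate is held — but (k) sets (j) aside: (k) is triggered — the reportable unit count is 77, under the 79 limit. (l), which would lift (k), is inapplicable — the compliance score is 13 points, short of 14 points. So (a) applies.
Exception (b) does not apply: there is no Tier B Exemption Letter in force.
Exception (c) is satisfied on its face — the storage unit is part of the primary residence; the registered capacity is 2,810 units, under the 2,890 units limit. Turning to paragraphs (m)–(n): (m) operates against (c): the property is publicly advertised. (n), which would lift (m), is not engaged — no current Category A Declaration is held. Exception (c) does not apply.
Exception (d) requires that the owner holds a current General Notice from the Ostavia Commission; but there is no General Notice in force, so (d) is unavailable.
Exception (e) requires that no written lease is in place; but a written lease is in place, so (e) is unavailable.

No — exception (a) applies; Samir is not required to file Form RP-8.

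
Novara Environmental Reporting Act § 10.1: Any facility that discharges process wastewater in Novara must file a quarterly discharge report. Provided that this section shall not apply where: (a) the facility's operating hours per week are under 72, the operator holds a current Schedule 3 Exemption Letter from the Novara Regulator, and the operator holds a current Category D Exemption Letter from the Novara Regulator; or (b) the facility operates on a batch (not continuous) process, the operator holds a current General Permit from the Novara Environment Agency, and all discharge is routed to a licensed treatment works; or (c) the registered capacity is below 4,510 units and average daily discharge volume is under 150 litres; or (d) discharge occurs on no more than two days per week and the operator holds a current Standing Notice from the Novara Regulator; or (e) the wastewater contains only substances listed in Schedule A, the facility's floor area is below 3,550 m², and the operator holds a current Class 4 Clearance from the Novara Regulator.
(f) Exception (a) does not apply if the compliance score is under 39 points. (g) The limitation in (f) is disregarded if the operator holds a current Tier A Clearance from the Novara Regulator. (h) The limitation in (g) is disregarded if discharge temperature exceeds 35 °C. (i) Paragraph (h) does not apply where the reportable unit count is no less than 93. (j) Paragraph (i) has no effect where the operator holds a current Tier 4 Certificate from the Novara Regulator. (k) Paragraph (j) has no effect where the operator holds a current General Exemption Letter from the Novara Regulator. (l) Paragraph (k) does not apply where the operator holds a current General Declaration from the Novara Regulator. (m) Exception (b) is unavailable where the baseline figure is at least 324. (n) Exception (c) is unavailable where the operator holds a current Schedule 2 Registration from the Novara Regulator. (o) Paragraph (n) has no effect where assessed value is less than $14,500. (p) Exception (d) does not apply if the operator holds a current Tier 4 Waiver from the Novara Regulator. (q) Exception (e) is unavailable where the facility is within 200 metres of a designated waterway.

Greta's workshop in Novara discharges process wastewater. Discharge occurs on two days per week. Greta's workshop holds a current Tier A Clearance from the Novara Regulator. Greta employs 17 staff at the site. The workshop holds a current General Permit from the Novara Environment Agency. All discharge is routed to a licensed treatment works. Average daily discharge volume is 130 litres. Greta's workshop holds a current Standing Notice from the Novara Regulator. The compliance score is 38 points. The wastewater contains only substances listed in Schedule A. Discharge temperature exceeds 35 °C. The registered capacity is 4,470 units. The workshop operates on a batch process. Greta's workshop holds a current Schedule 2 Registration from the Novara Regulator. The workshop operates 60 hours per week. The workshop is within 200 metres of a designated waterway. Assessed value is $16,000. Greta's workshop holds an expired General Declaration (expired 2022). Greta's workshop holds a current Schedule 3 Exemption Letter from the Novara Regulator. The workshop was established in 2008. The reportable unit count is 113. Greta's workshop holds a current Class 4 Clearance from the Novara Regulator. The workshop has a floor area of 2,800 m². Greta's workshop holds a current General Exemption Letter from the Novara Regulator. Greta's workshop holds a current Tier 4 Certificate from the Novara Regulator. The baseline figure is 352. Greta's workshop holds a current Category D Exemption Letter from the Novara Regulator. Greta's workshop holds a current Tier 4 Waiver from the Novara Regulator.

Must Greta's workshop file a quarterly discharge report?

Exception (a) is satisfied on its face — the facility's operating hours per week are 60, under the 72 limit; a current Schedule 3 Exemption Letter is held; a current Category D Exemption Letter is held. Applying paragraphs (f)–(l): (f) would limit (a) — the compliance score is 38 points, under the 39 points limit — but (g) sets (f) aside: (g) is triggered — a current Tier A Clearance is held. (h) would limit (g) — discharge temperature exceeds 35 °C — but (i) sets (h) aside: (i) operates against (h): the reportable unit count is 113, meeting the 93 threshold. (j) would limit (i) — a current Tier 4 Certificate is held — but (k) sets (j) aside: (k) applies — a current General Exemption Letter is held. (l), which would lift (k), is inapplicable — there is no General Declaration in force. So (a) applies.
Exception (b)'s conditions are all satisfied: the facility operates on a batch process; a current General Permit is held; discharge is routed to a licensed treatment works. Turning to paragraph (m): (m) operates — the baseline figure is 352, meeting the 324 threshold. (b) is therefore removed.
Exception (c): the registered capacity is 4,470 units, below the 4,510 units limit; average daily discharge volume is 130 litres, under the 150 litres limit — every condition holds. Turning to paragraphs (n)–(o): (n) is triggered — a current Schedule 2 Registration is held. (o), which would lift (n), is inapplicable — assessed value is $16,000, not less than $14,500. Exception (c) does not apply.
Exception (d)'s conditions are all satisfied: discharge occurs on no more than two days per week; a current Standing Notice is held. Turning to paragraph (p): (p) is engaged — a current Tier 4 Waiver is held. (d) is therefore removed.
All of (e)'s requirements are met (the wastewater is Schedule-A-only; the facility's floor area is 2,800 m², below the 3,550 m² limit; a current Class 4 Clearance is held). Turning to paragraph (q): (q) operates — the workshop is within 200 m of a designated waterway. So (e) is unavailable.

No — exception (a) applies; Greta's workshop is not required to file a quarterly discharge report.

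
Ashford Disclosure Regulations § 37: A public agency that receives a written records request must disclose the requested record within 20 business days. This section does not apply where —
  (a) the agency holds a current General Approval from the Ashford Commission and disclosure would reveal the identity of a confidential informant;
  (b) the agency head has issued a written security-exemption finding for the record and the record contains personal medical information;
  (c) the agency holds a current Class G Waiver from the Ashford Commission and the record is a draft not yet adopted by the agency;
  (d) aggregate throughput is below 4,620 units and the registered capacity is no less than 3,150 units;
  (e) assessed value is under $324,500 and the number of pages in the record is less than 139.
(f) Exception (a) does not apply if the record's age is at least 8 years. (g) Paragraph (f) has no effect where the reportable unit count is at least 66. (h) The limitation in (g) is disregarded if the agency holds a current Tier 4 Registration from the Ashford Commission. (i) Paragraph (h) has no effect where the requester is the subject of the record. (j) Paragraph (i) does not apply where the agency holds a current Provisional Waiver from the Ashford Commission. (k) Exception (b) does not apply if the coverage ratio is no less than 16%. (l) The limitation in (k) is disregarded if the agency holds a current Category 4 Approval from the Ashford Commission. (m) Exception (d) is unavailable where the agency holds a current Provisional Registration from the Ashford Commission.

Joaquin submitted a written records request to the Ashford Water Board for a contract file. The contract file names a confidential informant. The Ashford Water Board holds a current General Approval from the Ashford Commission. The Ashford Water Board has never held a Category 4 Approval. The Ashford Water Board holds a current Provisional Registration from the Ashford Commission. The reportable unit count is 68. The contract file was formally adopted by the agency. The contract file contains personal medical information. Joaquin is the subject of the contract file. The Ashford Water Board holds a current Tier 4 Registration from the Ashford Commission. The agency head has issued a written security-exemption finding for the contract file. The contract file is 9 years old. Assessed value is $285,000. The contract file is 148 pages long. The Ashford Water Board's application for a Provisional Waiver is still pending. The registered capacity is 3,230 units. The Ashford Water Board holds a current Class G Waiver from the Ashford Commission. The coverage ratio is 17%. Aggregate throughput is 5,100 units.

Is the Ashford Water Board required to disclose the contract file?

Exception (a)'s conditions are all satisfied: a current General Approval is held; the contract file names a confidential informant. Considering the limiting provisions: (f) would limit (a) — the record's age is 9 years, meeting the 8 years threshold — but (g) sets (f) aside: (g) operates against (f): the reportable unit count is 68, meeting the 66 threshold. (h) would limit (g) — a current Tier 4 Registration is held — but (i) sets (h) aside: (i) operates against (h): Joaquin is the subject of the contract file. (j) is inapplicable (there is no Provisional Waiver in force), so (i) stands. Exception (a) stands.
Exception (b): a written security-exemption finding has been issued; the contract file contains personal medical information — every condition holds. However, paragraphs (k)–(l) must be considered: (k) is engaged — the coverage ratio is 17%, meeting the 16% threshold. (l), which would lift (k), is inapplicable — no current Category 4 Approval is held. (b) is therefore removed.
Exception (c) requires that the record is a draft not yet adopted by the agency; but the contract file has been formally adopted, so (c) is unavailable.
Exception (d) fails — aggregate throughput is 5,100 units, not below 4,620 units.
Exception (e) fails — the number of pages in the record is 148, not less than 139.

No — exception (a) applies; the Ashford Water Board is not required to disclose the contract file.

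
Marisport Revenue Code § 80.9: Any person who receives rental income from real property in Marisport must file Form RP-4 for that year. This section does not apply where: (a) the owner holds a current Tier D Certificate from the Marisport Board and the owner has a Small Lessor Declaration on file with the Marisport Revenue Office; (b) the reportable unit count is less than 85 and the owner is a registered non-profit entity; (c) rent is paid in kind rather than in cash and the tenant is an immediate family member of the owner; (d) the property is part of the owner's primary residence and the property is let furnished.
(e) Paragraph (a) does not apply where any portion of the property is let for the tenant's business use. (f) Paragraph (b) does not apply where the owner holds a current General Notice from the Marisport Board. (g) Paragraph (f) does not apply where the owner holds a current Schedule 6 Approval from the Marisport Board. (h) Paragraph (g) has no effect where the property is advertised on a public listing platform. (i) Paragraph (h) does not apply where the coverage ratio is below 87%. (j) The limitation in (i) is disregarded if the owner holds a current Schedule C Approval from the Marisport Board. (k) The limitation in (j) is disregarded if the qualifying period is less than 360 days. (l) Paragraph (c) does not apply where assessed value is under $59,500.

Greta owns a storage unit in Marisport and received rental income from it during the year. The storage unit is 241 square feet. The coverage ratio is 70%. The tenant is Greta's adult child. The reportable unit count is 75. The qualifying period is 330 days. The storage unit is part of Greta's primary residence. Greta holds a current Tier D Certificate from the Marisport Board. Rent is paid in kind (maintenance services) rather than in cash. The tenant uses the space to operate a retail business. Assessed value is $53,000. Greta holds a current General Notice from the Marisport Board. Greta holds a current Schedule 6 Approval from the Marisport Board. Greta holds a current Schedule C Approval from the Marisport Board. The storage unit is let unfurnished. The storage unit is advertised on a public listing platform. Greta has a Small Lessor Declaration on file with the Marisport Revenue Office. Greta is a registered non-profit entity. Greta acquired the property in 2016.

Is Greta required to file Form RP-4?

All of (a)'s requirements are met (a current Tier D Certificate is held; a Small Lessor Declaration is on file). But applying paragraph (e): (e) operates against (a): the space is let for business use. Exception (a) does not apply.
Exception (b)'s conditions are all satisfied: the reportable unit count is 75, less than the 85 limit; Greta is a registered non-profit. Considering the limiting provisions: (f) applies (a current General Notice is held), but is overridden by (g): (g) applies — a current Schedule 6 Approval is held. (h) would limit (g) — the property is publicly advertised — but (i) sets (h) aside: (i) operates against (h): the coverage ratio is 70%, below the 87% limit. (j) would limit (i) — a current Schedule C Approval is held — but (k) sets (j) aside: (k) operates against (j): the qualifying period is 330 days, less than the 360 days limit. (b) remains available.
Exception (c): rent is paid in kind; the tenant is an immediate family member — every condition holds. Turning to paragraph (l): (l) operates against (c): assessed value is $53,000, under the $59,500 limit. (c) is therefore removed.
Exception (d) requires that the property is let furnished; but the property is let unfurnished, so (d) is unavailable.

No — exception (b) applies; Greta is not required to file Form RP-4.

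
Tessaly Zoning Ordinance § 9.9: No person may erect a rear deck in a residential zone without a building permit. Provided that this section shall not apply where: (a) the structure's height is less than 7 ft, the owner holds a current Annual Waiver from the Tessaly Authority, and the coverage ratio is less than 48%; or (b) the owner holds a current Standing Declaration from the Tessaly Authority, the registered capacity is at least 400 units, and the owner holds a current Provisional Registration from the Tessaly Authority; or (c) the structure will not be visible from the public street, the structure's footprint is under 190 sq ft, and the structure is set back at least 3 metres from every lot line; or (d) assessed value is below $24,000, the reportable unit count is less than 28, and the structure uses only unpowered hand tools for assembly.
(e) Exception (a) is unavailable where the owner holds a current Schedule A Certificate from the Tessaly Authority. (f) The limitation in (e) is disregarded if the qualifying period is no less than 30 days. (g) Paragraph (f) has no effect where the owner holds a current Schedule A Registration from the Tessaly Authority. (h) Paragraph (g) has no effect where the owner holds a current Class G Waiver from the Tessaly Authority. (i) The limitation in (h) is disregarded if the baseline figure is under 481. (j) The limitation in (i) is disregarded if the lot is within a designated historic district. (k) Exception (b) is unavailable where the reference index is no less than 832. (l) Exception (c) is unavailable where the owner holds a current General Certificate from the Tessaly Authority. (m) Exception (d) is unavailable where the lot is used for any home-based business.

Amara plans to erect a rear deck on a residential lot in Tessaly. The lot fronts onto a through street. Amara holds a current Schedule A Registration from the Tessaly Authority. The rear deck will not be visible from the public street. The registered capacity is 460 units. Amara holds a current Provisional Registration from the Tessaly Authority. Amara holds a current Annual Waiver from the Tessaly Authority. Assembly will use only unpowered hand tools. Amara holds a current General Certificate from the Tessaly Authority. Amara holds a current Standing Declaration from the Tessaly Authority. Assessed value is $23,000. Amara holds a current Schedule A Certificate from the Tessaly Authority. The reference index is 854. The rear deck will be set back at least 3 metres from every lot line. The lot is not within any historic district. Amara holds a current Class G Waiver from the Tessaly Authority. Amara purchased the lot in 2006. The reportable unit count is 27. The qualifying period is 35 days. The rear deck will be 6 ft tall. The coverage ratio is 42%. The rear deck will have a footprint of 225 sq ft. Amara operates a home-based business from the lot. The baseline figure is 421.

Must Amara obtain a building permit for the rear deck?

Yes — Amara must obtain a building permit.

Exception (a)'s conditions are all satisfied: the structure's height is 6 ft, less than the 7 ft limit; a current Annual Waiver is held; the coverage ratio is 42%, less than the 48% limit. But: (e) operates — a current Schedule A Certificate is held. (f) applies (the qualifying period is 35 days, meeting the 30 days threshold), but is itself disapplied by (g): (g) applies — a current Schedule A Registration is held. (h) would limit (g) — a current Class G Waiver is held — but (i) sets (h) aside: (i) operates against (h): the baseline figure is 421, under the 481 limit. (j), which would lift (i), does not operate here — the lot is not in a historic district. So (a) is unavailable.
Exception (b): a current Standing Declaration is held; the registered capacity is 460 units, meeting the 400 units threshold; a current Provisional Registration is held — every condition holds. Turning to paragraph (k): (k) operates against (b): the reference index is 854, meeting the 832 threshold. (b) is therefore removed.
Exception (c) fails — the structure's footprint is 225 sq ft, not under 190 sq ft.
Exception (d): assessed value is $23,000, below the $24,000 limit; the reportable unit count is 27, less than the 28 limit; assembly uses only hand tools — every condition holds. However, paragraph (m) must be considered: (m) operates against (d): a home-based business operates on the lot. So (d) is unavailable.
None of the exceptions is available; § 9.9 applies in full.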